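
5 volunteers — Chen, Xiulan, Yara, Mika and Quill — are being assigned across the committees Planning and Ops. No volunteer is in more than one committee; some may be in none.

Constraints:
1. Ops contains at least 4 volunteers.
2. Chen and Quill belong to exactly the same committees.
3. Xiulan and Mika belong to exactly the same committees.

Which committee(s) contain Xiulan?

Xiulan: Ops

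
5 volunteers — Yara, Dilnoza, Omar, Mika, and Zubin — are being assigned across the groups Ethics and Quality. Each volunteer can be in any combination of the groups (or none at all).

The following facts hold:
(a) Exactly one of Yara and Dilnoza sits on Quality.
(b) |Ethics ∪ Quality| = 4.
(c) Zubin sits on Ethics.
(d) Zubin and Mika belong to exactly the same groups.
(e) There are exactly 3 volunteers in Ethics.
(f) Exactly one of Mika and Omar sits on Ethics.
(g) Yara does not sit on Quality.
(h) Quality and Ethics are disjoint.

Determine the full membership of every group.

From (c): Zubin ∈ Ethics.
From (g): Yara ∉ Quality.
(a) (exactly one): Dilnoza ∈ Quality.
(d): Mika matches Zubin: Mika ∈ Ethics.
(f) (exactly one): Omar ∉ Ethics.
(h) (disjoint): Dilnoza ∉ Ethics.
(h) (disjoint): Mika ∉ Quality.
(h) (disjoint): Zubin ∉ Quality.
(e): only 3 candidates remain for Ethics, so all are in.
Suppose Omar ∈ Quality: no assignment then satisfies all the clues, so Omar ∉ Quality.

Ethics = {Mika, Yara, Zubin}; Quality = {Dilnoza}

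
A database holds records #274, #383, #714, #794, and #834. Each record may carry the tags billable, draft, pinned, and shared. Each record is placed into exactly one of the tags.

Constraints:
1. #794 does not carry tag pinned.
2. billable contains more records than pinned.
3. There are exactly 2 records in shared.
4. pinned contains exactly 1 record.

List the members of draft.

draft = {}

From (1): #794 ∉ pinned.
Suppose #274 ∈ draft: no assignment then satisfies all the clues, so #274 ∉ draft.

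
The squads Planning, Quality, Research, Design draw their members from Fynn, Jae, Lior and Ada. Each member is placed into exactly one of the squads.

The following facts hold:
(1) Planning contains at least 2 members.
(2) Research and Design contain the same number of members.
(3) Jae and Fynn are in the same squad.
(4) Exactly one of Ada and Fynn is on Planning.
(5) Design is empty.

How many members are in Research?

0

(5): Design already has 0, so the rest are out.
Suppose Fynn ∈ Research: no assignment then satisfies all the clues, so Fynn ∉ Research.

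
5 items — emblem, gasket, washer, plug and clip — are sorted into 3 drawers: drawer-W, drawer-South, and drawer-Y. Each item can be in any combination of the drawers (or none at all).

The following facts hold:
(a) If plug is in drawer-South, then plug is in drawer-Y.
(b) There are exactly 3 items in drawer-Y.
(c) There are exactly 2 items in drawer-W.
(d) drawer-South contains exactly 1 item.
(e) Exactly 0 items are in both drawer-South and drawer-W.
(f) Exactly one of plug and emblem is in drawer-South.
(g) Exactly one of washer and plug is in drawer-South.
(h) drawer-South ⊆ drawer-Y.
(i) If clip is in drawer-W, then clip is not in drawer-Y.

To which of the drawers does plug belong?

plug: drawer-South, drawer-Y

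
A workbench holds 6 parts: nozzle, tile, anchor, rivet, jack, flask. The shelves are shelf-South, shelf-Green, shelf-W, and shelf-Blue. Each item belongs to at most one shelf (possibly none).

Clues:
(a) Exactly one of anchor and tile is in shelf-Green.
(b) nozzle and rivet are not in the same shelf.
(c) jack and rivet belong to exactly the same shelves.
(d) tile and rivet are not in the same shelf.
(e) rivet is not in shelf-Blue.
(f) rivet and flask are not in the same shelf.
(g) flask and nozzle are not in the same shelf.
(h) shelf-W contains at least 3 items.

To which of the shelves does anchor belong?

anchor: shelf-W

From (e): rivet ∉ shelf-Blue.
(c): jack matches rivet: jack ∉ shelf-Blue.
Suppose anchor ∈ shelf-South: no assignment then satisfies all the clues, so anchor ∉ shelf-South.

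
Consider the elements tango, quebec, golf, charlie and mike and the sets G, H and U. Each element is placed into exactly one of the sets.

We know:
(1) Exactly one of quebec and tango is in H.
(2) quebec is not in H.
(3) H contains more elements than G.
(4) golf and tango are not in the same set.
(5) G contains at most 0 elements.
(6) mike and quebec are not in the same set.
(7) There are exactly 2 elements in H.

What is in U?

U = {charlie, golf, quebec}

From (2): quebec ∉ H.
(1) (exactly one): tango ∈ H.
(4): golf ∉ H.
(5): G already has 0, so the rest are out.
Only one set left: quebec ∈ U.
Only one set left: golf ∈ U.
(6): mike ∉ U.
Only one set left: mike ∈ H.
(7): H already has 2, so the rest are out.
Only one set left: charlie ∈ U.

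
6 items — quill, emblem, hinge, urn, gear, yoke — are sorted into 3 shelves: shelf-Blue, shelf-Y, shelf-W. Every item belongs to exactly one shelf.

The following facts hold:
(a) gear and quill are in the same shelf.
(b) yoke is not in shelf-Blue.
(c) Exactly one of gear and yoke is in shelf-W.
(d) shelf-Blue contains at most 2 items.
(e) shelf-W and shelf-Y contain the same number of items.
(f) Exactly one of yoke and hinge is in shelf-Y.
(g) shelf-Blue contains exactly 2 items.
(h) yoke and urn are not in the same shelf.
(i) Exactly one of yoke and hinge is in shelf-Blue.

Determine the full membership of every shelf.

shelf-Blue = {hinge, urn}; shelf-Y = {emblem, yoke}; shelf-W = {gear, quill}

From (b): yoke ∉ shelf-Blue.
(i) (exactly one): hinge ∈ shelf-Blue.
(f) (exactly one): yoke ∈ shelf-Y.
(h): urn ∉ shelf-Y.
(c) (exactly one): gear ∈ shelf-W.
(a): quill matches gear: quill ∉ shelf-Blue.
(a): quill matches gear: quill ∉ shelf-Y.
(a): quill matches gear: quill ∈ shelf-W.
Suppose emblem ∈ shelf-Blue: no assignment then satisfies all the clues, so emblem ∉ shelf-Blue.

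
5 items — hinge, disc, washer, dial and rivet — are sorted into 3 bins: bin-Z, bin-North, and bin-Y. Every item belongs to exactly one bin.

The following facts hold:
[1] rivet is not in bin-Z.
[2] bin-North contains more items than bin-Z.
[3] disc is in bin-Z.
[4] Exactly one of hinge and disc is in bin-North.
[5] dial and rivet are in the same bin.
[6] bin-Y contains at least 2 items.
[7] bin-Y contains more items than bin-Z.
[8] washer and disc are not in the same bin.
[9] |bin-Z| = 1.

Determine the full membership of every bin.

From (1): rivet ∉ bin-Z.
From (3): disc ∈ bin-Z.
(4) (exactly one): hinge ∈ bin-North.
(5): dial matches rivet: dial ∉ bin-Z.
(8): washer ∉ bin-Z.
Suppose washer ∉ bin-North: no assignment then satisfies all the clues, so washer ∈ bin-North.

bin-Z = {disc}; bin-North = {hinge, washer}; bin-Y = {dial, rivet}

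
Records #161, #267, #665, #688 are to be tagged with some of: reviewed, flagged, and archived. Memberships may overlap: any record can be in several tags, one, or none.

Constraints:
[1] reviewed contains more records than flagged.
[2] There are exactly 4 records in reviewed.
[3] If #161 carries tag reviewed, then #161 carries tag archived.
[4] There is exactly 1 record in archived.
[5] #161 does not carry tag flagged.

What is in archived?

archived = {#161}

From (5): #161 ∉ flagged.
(2): only 4 candidates remain for reviewed, so all are in.
(3): #161 ∈ archived.
(4): archived already has 1, so the rest are out.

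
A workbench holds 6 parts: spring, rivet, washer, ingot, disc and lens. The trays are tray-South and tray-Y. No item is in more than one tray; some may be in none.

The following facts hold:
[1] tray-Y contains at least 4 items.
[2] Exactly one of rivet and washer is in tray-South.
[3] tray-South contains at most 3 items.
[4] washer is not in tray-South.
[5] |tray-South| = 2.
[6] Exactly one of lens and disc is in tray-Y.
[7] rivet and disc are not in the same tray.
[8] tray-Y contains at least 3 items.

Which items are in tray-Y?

From (4): washer ∉ tray-South.
(2) (exactly one): rivet ∈ tray-South.
(7): disc ∉ tray-South.
Suppose spring ∉ tray-Y: no assignment then satisfies all the clues, so spring ∈ tray-Y.

tray-Y = {disc, ingot, spring, washer}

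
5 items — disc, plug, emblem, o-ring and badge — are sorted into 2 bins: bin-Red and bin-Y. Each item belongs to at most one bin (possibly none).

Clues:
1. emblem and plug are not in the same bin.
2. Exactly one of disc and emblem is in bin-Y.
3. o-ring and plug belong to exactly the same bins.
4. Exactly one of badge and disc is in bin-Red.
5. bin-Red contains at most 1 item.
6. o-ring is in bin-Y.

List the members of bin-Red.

From (6): o-ring ∈ bin-Y.
(3): plug matches o-ring: plug ∉ bin-Red.
(3): plug matches o-ring: plug ∈ bin-Y.
(1): emblem ∉ bin-Y.
(2) (exactly one): disc ∈ bin-Y.
(4) (exactly one): badge ∈ bin-Red.
(5): bin-Red already has 1, so the rest are out.

bin-Red = {badge}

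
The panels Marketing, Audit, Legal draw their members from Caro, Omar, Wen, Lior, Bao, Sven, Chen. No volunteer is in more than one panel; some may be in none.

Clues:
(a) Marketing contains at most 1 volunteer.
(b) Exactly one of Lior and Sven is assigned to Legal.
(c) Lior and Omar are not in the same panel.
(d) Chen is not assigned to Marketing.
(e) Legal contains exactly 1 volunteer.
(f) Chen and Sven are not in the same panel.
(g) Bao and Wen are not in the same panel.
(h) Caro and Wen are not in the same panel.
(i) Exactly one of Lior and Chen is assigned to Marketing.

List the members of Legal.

From (d): Chen ∉ Marketing.
(i) (exactly one): Lior ∈ Marketing.
(a): Marketing already has 1, so the rest are out.
(b) (exactly one): Sven ∈ Legal.
(e): Legal already has 1, so the rest are out.

Legal = {Sven}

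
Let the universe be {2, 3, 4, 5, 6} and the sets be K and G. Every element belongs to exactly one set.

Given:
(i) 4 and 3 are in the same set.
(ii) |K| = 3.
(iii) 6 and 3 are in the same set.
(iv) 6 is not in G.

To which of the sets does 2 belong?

2: G

From (iv): 6 ∉ G.
(iii): 3 matches 6: 3 ∉ G.
Only one set left: 3 ∈ K.
Only one set left: 6 ∈ K.
(i): 4 matches 3: 4 ∈ K.
(ii): K already has 3, so the rest are out.
Only one set left: 2 ∈ G.
Only one set left: 5 ∈ G.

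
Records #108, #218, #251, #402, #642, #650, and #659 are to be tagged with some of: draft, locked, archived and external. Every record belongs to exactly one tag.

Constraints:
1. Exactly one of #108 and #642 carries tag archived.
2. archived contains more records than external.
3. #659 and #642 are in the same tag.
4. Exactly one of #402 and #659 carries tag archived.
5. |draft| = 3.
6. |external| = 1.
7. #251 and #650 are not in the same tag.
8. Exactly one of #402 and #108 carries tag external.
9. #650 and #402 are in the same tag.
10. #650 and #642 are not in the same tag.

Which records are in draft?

draft = {#218, #402, #650}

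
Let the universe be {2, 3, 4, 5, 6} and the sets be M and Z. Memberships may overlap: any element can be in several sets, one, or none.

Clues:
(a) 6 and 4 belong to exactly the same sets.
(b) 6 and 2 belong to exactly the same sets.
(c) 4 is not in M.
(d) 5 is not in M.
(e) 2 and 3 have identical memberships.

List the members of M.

M = {}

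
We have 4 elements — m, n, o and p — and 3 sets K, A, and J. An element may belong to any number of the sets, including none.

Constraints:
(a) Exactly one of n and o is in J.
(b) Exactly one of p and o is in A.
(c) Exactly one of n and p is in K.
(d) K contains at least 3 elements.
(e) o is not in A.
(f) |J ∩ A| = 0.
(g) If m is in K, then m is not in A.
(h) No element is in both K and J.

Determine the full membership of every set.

K = {m, o, p}; A = {p}; J = {n}

From (e): o ∉ A.
(b) (exactly one): p ∈ A.
Suppose m ∉ K: no assignment then satisfies all the clues, so m ∈ K.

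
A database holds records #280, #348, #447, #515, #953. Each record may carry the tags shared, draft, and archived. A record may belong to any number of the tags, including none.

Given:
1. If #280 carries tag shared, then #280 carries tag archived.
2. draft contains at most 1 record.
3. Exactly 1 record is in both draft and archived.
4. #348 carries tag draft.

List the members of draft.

From (4): #348 ∈ draft.
(2): draft already has 1, so the rest are out.

draft = {#348}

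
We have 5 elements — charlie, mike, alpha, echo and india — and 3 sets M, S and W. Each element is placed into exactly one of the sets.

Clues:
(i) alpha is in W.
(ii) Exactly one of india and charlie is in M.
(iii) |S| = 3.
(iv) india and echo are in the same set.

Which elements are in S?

S = {echo, india, mike}

From (i): alpha ∈ W.
Suppose charlie ∈ S: no assignment then satisfies all the clues, so charlie ∉ S.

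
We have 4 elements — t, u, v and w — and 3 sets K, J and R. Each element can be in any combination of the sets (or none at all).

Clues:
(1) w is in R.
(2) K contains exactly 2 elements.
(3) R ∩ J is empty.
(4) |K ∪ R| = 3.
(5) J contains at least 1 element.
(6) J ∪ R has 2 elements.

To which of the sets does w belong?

From (1): w ∈ R.
(3) (disjoint): w ∉ J.
Suppose w ∈ K: no assignment then satisfies all the clues, so w ∉ K.

w: R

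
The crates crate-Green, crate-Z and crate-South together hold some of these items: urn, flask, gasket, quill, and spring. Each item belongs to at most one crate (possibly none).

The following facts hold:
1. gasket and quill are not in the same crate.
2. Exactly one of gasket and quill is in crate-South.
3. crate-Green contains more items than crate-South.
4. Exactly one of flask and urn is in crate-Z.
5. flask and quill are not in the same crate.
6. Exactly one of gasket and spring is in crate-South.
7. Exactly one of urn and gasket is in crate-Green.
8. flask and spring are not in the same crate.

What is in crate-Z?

crate-Z = {flask}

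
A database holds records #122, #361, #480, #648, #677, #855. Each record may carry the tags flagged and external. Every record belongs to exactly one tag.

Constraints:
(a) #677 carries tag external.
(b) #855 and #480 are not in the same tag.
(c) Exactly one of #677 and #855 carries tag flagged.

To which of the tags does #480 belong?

#480: external

From (a): #677 ∈ external.
(c) (exactly one): #855 ∈ flagged.
(b): #480 ∉ flagged.
Only one tag left: #480 ∈ external.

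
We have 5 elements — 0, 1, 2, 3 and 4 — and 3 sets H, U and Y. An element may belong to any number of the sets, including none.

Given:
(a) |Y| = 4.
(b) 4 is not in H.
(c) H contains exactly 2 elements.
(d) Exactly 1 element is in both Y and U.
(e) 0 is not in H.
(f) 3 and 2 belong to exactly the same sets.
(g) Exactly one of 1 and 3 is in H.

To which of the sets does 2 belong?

2: H, Y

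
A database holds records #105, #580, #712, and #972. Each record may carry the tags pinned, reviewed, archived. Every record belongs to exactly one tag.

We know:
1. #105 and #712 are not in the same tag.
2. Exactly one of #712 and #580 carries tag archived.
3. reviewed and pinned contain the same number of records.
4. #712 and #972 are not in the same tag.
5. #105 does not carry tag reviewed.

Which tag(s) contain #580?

#580: archived

From (5): #105 ∉ reviewed.
Suppose #580 ∈ pinned: no assignment then satisfies all the clues, so #580 ∉ pinned.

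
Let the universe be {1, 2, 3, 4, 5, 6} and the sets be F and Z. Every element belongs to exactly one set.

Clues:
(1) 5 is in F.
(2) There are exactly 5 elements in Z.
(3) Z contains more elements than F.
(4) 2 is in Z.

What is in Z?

From (1): 5 ∈ F.
From (4): 2 ∈ Z.
(2): only 5 candidates remain for Z, so all are in.

Z = {1, 2, 3, 4, 6}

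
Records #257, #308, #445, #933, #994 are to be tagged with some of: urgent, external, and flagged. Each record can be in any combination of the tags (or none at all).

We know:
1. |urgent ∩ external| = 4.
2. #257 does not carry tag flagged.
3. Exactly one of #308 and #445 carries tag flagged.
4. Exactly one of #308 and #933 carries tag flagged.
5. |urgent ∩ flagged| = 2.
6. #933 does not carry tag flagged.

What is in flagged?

flagged = {#308, #994}

From (2): #257 ∉ flagged.
From (6): #933 ∉ flagged.
(4) (exactly one): #308 ∈ flagged.
(3) (exactly one): #445 ∉ flagged.
Suppose #994 ∉ flagged: no assignment then satisfies all the clues, so #994 ∈ flagged.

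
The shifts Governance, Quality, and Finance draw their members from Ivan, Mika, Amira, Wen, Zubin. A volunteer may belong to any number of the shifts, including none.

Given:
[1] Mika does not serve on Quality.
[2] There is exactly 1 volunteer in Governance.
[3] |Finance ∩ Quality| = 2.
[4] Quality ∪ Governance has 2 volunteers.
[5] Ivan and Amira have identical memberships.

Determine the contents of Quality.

From (1): Mika ∉ Quality.
Suppose Ivan ∈ Quality: no assignment then satisfies all the clues, so Ivan ∉ Quality.

Quality = {Wen, Zubin}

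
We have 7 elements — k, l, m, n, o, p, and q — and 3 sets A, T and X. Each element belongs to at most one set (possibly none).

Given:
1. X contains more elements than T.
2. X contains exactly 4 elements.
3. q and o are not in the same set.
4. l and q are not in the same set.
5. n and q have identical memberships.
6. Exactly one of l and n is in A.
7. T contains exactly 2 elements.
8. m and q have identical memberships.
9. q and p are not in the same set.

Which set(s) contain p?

p: T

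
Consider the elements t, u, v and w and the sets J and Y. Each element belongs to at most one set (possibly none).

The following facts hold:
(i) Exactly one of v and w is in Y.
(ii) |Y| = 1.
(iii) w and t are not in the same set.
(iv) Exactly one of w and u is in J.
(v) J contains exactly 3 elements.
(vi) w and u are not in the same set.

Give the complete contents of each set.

J = {t, u, v}; Y = {w}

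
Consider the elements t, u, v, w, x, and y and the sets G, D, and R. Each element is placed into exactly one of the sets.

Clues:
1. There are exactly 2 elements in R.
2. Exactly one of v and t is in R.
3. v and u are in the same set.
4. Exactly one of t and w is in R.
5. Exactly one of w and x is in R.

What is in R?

R = {t, x}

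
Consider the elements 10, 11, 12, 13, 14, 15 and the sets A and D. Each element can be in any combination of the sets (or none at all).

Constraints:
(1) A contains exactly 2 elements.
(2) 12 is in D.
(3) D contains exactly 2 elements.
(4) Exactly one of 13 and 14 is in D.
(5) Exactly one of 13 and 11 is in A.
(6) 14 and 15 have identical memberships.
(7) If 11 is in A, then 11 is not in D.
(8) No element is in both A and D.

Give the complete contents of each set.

A = {10, 11}; D = {12, 13}

From (2): 12 ∈ D.
(8) (disjoint): 12 ∉ A.
Suppose 10 ∉ A: no assignment then satisfies all the clues, so 10 ∈ A.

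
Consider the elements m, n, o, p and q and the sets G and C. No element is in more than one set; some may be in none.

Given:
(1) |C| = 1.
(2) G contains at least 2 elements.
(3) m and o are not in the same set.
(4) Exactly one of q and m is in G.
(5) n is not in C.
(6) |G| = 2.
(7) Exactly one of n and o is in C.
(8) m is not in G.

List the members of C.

From (5): n ∉ C.
From (8): m ∉ G.
(4) (exactly one): q ∈ G.
(7) (exactly one): o ∈ C.
(1): C already has 1, so the rest are out.

C = {o}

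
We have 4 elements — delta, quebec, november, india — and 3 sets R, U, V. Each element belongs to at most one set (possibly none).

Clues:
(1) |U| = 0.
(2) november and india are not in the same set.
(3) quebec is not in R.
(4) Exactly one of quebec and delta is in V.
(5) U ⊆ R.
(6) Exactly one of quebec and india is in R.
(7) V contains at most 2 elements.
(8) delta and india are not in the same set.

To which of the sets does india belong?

From (3): quebec ∉ R.
(1): U already has 0, so the rest are out.
(6) (exactly one): india ∈ R.
(8): delta ∉ R.
(2): november ∉ R.

india: R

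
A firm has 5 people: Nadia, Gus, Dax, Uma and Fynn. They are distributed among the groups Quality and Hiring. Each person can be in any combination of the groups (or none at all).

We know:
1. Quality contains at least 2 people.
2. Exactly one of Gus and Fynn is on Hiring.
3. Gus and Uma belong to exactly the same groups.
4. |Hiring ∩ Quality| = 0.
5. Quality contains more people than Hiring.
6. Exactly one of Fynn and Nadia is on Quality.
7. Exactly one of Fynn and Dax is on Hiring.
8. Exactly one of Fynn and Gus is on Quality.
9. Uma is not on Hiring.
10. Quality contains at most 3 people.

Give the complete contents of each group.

From (9): Uma ∉ Hiring.
(3): Gus matches Uma: Gus ∉ Hiring.
(2) (exactly one): Fynn ∈ Hiring.
(7) (exactly one): Dax ∉ Hiring.
Suppose Nadia ∉ Quality: no assignment then satisfies all the clues, so Nadia ∈ Quality.

Quality = {Gus, Nadia, Uma}; Hiring = {Fynn}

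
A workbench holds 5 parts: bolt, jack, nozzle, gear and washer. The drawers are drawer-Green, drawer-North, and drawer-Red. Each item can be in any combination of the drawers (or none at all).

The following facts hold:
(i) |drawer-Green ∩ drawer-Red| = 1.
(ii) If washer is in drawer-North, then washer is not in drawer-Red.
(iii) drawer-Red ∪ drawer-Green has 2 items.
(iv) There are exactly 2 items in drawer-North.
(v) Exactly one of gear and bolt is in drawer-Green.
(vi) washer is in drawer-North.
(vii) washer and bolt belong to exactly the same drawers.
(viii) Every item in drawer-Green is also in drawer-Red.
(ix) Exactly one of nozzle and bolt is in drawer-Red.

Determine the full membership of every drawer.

From (vi): washer ∈ drawer-North.
(ii): washer ∉ drawer-Red.
(vii): bolt matches washer: bolt ∈ drawer-North.
(vii): bolt matches washer: bolt ∉ drawer-Red.
(viii) contrapositive: bolt ∉ drawer-Green.
(viii) contrapositive: washer ∉ drawer-Green.
(ix) (exactly one): nozzle ∈ drawer-Red.
(iv): drawer-North already has 2, so the rest are out.
(v) (exactly one): gear ∈ drawer-Green.
(viii) with gear ∈ drawer-Green: gear ∈ drawer-Red.
Suppose jack ∈ drawer-Green: no assignment then satisfies all the clues, so jack ∉ drawer-Green.

drawer-Green = {gear}; drawer-North = {bolt, washer}; drawer-Red = {gear, nozzle}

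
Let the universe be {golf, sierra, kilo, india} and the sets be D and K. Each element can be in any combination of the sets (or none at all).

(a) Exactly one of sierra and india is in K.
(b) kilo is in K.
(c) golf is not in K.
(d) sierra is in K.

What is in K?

From (b): kilo ∈ K.
From (c): golf ∉ K.
From (d): sierra ∈ K.
(a) (exactly one): india ∉ K.

K = {kilo, sierra}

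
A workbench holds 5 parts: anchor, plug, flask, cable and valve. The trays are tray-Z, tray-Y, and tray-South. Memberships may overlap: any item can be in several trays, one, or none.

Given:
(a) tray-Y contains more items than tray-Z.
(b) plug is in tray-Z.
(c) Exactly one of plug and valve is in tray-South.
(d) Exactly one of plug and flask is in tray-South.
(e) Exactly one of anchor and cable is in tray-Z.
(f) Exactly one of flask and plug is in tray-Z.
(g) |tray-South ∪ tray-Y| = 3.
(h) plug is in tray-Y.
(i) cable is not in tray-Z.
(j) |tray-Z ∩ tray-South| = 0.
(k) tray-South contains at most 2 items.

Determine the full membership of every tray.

tray-Z = {anchor, plug}; tray-Y = {flask, plug, valve}; tray-South = {flask, valve}

From (b): plug ∈ tray-Z.
From (h): plug ∈ tray-Y.
From (i): cable ∉ tray-Z.
(e) (exactly one): anchor ∈ tray-Z.
(f) (exactly one): flask ∉ tray-Z.
Suppose anchor ∈ tray-Y: no assignment then satisfies all the clues, so anchor ∉ tray-Y.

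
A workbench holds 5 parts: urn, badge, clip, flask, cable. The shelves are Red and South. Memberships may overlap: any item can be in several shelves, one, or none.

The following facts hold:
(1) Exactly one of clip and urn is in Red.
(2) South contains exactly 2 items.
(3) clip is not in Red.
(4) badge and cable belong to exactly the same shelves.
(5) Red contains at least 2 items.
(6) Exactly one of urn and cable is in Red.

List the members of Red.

From (3): clip ∉ Red.
(1) (exactly one): urn ∈ Red.
(6) (exactly one): cable ∉ Red.
(4): badge matches cable: badge ∉ Red.
(5): only 2 candidates remain for Red, so all are in.

Red = {flask, urn}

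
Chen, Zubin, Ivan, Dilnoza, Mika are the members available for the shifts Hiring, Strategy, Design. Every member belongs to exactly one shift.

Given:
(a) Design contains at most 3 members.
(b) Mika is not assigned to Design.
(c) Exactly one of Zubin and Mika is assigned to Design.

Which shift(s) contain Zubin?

Zubin: Design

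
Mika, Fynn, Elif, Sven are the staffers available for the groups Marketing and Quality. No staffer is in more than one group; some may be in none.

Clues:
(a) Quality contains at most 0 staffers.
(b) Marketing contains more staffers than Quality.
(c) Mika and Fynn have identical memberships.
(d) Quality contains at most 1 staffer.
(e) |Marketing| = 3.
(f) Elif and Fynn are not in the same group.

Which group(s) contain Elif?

(a): Quality already has 0, so the rest are out.
Suppose Elif ∈ Marketing: no assignment then satisfies all the clues, so Elif ∉ Marketing.

Elif: none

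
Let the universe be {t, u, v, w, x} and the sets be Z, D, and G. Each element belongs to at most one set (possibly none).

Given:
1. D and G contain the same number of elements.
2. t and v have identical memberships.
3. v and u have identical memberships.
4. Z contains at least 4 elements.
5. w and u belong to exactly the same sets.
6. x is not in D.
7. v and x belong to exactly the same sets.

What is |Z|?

5

From (6): x ∉ D.
(7): v matches x: v ∉ D.
(2): t matches v: t ∉ D.
(3): u matches v: u ∉ D.
(5): w matches u: w ∉ D.
Suppose t ∉ Z: no assignment then satisfies all the clues, so t ∈ Z.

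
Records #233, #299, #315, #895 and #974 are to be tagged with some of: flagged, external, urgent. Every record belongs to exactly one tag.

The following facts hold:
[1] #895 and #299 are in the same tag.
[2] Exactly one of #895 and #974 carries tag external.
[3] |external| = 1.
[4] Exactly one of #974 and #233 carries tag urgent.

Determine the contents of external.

external = {#974}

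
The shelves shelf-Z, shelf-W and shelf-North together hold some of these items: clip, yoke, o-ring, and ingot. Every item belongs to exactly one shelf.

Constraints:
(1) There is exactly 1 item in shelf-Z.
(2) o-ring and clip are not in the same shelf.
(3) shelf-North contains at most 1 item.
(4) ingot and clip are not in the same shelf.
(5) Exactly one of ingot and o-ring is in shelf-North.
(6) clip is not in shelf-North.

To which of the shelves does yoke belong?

yoke: shelf-W

From (6): clip ∉ shelf-North.
Suppose yoke ∈ shelf-Z: no assignment then satisfies all the clues, so yoke ∉ shelf-Z.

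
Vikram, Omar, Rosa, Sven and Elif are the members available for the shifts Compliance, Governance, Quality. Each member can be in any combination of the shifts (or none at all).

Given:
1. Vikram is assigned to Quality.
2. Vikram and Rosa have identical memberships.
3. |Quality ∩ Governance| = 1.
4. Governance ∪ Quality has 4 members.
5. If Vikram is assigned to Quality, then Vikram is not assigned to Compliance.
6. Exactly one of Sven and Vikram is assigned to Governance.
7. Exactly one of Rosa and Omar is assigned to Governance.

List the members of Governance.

Governance = {Omar, Sven}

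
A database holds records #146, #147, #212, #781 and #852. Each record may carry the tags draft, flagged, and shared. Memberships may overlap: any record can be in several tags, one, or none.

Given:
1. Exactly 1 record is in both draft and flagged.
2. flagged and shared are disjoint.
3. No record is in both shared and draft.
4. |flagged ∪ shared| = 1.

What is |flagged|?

1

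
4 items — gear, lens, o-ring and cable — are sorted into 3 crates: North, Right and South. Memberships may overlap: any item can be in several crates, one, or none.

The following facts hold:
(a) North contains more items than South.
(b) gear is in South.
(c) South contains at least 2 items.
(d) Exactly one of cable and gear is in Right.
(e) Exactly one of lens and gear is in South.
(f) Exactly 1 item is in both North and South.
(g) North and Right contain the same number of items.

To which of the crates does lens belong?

From (b): gear ∈ South.
(e) (exactly one): lens ∉ South.
Suppose lens ∉ North: no assignment then satisfies all the clues, so lens ∈ North.

lens: North, Right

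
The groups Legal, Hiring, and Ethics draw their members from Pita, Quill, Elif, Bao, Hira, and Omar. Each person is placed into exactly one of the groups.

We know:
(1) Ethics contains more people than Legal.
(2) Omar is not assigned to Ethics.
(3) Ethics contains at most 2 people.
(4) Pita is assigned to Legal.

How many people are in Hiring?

3

From (2): Omar ∉ Ethics.
From (4): Pita ∈ Legal.
Suppose Quill ∈ Legal: no assignment then satisfies all the clues, so Quill ∉ Legal.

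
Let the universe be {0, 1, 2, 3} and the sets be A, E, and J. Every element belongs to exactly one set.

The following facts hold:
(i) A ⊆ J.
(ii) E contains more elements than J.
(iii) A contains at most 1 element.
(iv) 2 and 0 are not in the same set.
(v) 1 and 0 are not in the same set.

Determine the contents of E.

E = {1, 2, 3}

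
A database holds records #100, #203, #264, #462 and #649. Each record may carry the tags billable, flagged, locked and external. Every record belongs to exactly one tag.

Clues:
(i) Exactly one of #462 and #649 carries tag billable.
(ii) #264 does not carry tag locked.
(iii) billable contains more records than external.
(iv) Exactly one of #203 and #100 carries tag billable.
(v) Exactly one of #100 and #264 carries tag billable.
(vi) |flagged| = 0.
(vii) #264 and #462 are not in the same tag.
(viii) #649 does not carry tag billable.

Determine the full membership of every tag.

From (ii): #264 ∉ locked.
From (viii): #649 ∉ billable.
(i) (exactly one): #462 ∈ billable.
(vi): flagged already has 0, so the rest are out.
(vii): #264 ∉ billable.
Only one tag left: #264 ∈ external.
(v) (exactly one): #100 ∈ billable.
(iv) (exactly one): #203 ∉ billable.
Suppose #203 ∉ locked: no assignment then satisfies all the clues, so #203 ∈ locked.

billable = {#100, #462}; flagged = {}; locked = {#203, #649}; external = {#264}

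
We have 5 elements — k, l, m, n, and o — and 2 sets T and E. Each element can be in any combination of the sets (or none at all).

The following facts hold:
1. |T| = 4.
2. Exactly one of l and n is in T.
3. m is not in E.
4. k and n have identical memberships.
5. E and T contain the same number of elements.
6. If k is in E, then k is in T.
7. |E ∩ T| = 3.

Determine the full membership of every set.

T = {k, m, n, o}; E = {k, l, n, o}

From (3): m ∉ E.
Suppose k ∉ T: no assignment then satisfies all the clues, so k ∈ T.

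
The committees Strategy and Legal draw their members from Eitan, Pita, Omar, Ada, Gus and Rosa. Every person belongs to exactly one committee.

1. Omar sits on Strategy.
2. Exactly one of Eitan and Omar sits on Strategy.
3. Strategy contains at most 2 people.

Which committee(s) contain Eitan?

From (1): Omar ∈ Strategy.
(2) (exactly one): Eitan ∉ Strategy.
Only one committee left: Eitan ∈ Legal.

Eitan: Legal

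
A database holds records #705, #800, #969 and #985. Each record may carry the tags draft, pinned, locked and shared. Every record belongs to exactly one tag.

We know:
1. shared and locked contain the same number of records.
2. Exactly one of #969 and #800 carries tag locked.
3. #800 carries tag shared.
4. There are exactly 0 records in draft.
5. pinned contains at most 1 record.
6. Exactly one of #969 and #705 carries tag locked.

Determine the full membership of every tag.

draft = {}; pinned = {}; locked = {#969, #985}; shared = {#705, #800}

From (3): #800 ∈ shared.
(2) (exactly one): #969 ∈ locked.
(4): draft already has 0, so the rest are out.
(6) (exactly one): #705 ∉ locked.
Suppose #705 ∈ pinned: no assignment then satisfies all the clues, so #705 ∉ pinned.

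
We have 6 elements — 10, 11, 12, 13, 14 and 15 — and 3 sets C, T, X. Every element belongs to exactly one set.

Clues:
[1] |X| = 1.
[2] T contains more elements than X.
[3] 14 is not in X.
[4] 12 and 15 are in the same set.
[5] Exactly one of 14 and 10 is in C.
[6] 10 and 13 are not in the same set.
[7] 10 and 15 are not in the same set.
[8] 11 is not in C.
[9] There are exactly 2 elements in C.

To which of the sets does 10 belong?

10: X

From (3): 14 ∉ X.
From (8): 11 ∉ C.
Suppose 10 ∈ C: no assignment then satisfies all the clues, so 10 ∉ C.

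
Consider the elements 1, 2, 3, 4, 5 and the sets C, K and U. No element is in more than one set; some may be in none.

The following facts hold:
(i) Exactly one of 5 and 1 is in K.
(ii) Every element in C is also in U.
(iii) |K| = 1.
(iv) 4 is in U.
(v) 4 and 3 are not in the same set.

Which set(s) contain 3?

3: none

From (iv): 4 ∈ U.
(v): 3 ∉ U.
(ii) contrapositive: 3 ∉ C.
Suppose 3 ∈ K: no assignment then satisfies all the clues, so 3 ∉ K.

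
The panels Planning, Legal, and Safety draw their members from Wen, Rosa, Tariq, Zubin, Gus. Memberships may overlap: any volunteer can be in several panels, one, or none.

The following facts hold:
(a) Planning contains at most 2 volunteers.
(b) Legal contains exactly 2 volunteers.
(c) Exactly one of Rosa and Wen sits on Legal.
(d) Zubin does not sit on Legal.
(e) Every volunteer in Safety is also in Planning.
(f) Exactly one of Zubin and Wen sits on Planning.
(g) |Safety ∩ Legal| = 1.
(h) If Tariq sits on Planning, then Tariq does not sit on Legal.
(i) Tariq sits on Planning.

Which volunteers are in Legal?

Legal = {Gus, Wen}

From (d): Zubin ∉ Legal.
From (i): Tariq ∈ Planning.
(h): Tariq ∉ Legal.
Suppose Wen ∉ Legal: no assignment then satisfies all the clues, so Wen ∈ Legal.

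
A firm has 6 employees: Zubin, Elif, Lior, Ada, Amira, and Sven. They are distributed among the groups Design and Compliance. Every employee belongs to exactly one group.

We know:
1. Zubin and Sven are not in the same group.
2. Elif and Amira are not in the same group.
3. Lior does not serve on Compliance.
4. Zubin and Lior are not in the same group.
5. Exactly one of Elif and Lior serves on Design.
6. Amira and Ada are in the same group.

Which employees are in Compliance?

From (3): Lior ∉ Compliance.
Only one group left: Lior ∈ Design.
(4): Zubin ∉ Design.
(5) (exactly one): Elif ∉ Design.
Only one group left: Zubin ∈ Compliance.
Only one group left: Elif ∈ Compliance.
(1): Sven ∉ Compliance.
(2): Amira ∉ Compliance.
(6): Ada matches Amira: Ada ∉ Compliance.
Only one group left: Ada ∈ Design.
Only one group left: Amira ∈ Design.
Only one group left: Sven ∈ Design.

Compliance = {Elif, Zubin}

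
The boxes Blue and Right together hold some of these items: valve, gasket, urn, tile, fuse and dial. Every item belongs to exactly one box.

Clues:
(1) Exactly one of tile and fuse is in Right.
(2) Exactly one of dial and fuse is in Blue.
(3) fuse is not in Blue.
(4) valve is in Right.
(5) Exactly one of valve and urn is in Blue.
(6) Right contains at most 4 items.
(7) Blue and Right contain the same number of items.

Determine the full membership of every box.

Blue = {dial, tile, urn}; Right = {fuse, gasket, valve}

From (3): fuse ∉ Blue.
From (4): valve ∈ Right.
(2) (exactly one): dial ∈ Blue.
(5) (exactly one): urn ∈ Blue.
Only one box left: fuse ∈ Right.
(1) (exactly one): tile ∉ Right.
Only one box left: tile ∈ Blue.
Suppose gasket ∈ Blue: no assignment then satisfies all the clues, so gasket ∉ Blue.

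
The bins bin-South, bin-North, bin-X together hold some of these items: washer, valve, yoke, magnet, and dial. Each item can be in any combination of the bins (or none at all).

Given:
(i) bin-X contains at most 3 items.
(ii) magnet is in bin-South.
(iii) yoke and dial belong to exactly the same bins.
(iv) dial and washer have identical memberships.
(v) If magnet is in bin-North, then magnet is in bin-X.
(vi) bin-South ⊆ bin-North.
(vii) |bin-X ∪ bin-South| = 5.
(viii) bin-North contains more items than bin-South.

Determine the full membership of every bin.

bin-South = {dial, magnet, washer, yoke}; bin-North = {dial, magnet, valve, washer, yoke}; bin-X = {magnet, valve}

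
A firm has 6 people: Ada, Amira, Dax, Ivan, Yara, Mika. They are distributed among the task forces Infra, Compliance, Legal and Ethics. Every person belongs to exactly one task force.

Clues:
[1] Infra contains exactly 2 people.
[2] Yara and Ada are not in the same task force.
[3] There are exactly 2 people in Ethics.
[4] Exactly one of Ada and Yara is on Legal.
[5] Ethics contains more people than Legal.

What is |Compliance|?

1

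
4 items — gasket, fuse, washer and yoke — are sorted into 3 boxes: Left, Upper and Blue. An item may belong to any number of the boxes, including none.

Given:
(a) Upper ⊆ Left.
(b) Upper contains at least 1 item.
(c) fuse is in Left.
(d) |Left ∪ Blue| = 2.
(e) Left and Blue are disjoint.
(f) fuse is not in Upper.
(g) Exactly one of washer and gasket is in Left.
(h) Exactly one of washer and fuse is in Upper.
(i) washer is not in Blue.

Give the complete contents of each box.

Left = {fuse, washer}; Upper = {washer}; Blue = {}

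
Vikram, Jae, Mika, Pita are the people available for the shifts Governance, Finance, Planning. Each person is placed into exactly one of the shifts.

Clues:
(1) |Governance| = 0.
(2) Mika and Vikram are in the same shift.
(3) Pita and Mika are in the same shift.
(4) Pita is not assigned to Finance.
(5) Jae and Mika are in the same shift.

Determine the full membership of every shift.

From (4): Pita ∉ Finance.
(1): Governance already has 0, so the rest are out.
(3): Mika matches Pita: Mika ∉ Finance.
(5): Jae matches Mika: Jae ∉ Finance.
Only one shift left: Jae ∈ Planning.
Only one shift left: Mika ∈ Planning.
Only one shift left: Pita ∈ Planning.
(2): Vikram matches Mika: Vikram ∉ Finance.
(2): Vikram matches Mika: Vikram ∈ Planning.

Governance = {}; Finance = {}; Planning = {Jae, Mika, Pita, Vikram}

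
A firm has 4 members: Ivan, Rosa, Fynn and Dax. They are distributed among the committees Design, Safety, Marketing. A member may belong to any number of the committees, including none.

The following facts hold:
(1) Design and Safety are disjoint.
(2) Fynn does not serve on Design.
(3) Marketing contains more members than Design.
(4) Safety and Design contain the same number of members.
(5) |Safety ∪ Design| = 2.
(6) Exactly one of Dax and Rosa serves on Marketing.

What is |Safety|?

1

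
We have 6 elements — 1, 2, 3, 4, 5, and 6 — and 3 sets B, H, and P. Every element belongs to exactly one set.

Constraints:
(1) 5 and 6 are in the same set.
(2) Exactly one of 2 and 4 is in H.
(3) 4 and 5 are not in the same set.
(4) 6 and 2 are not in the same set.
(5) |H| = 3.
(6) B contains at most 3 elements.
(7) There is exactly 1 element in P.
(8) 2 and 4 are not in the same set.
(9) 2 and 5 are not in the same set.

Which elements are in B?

B = {5, 6}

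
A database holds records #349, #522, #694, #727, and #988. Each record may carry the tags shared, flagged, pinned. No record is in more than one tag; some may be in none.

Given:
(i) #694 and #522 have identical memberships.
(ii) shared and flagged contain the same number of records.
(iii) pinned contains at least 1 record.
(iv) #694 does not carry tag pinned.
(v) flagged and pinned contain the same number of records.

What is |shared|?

1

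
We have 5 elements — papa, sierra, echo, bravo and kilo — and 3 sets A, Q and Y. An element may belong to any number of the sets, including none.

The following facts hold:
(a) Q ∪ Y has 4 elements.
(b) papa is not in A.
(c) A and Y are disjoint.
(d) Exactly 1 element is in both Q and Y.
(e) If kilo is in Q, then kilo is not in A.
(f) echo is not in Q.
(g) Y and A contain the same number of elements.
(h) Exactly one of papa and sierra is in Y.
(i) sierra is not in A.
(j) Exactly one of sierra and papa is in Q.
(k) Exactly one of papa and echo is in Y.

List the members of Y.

Y = {kilo, papa}

From (b): papa ∉ A.
From (f): echo ∉ Q.
From (i): sierra ∉ A.
Suppose papa ∉ Y: no assignment then satisfies all the clues, so papa ∈ Y.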